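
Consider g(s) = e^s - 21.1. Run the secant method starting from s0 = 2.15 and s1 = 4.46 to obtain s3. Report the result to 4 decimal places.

g(2.15) = -12.515142, g(4.46) = 65.387509
s2 = 4.460000 − 65.387509·(4.460000 − 2.150000) / (65.387509 − (-12.515142)) = 4.460000 − (151.045146)/(77.902651) = 2.521104
g(2.521104) = -8.657676
s3 = 2.521104 − (-8.657676)·(2.521104 − 4.460000) / (-8.657676 − 65.387509) = 2.521104 − (16.786334)/(-74.045185) = 2.747808

2.7478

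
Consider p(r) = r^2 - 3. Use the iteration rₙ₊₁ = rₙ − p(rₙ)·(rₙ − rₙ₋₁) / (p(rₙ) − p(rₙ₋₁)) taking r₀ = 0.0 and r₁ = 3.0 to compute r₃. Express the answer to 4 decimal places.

p(0.0) = -3.000000, p(3.0) = 6.000000
r₂ = 3.000000 − 6.000000·(3.000000 − 0.000000) / (6.000000 − (-3.000000)) = 3.000000 − (18.000000)/(9.000000) = 1.000000
p(1.000000) = -2.000000
r₃ = 1.000000 − (-2.000000)·(1.000000 − 3.000000) / (-2.000000 − 6.000000) = 1.000000 − (4.000000)/(-8.000000) = 1.500000

1.5000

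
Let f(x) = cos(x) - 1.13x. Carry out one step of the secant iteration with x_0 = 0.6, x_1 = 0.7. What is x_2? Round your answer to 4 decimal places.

0.6849

f(0.6) = 0.147336, f(0.7) = -0.026158
x_2 = 0.700000 − (-0.026158)·(0.700000 − 0.600000) / (-0.026158 − 0.147336) = 0.700000 − (-0.002616)/(-0.173493) = 0.684923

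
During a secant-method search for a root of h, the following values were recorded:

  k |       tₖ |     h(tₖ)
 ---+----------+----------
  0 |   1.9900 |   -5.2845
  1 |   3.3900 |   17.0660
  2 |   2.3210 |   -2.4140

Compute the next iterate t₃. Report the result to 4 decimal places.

t₃ = 2.3210 − (-2.4140)·(2.3210 − 3.3900) / (-2.4140 − 17.0660)
   = 2.3210 − (2.580566)/(-19.480000) = 2.453473

2.4535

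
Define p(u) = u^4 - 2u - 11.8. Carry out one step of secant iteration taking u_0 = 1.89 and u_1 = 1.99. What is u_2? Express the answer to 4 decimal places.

1.9936

p(1.89) = -2.820102, p(1.99) = -0.097608
u_2 = 1.990000 − (-0.097608)·(1.990000 − 1.890000) / (-0.097608 − (-2.820102)) = 1.990000 − (-0.009761)/(2.722494) = 1.993585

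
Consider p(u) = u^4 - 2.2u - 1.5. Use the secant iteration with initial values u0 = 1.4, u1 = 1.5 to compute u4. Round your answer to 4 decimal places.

1.4761

p(1.4) = -0.738400, p(1.5) = 0.262500
u2 = 1.500000 − 0.262500·(1.500000 − 1.400000) / (0.262500 − (-0.738400)) = 1.500000 − (0.026250)/(1.000900) = 1.473774
p(1.473774) = -0.024680
u3 = 1.473774 − (-0.024680)·(1.473774 − 1.500000) / (-0.024680 − 0.262500) = 1.473774 − (0.000647)/(-0.287180) = 1.476028
p(1.476028) = -0.000713
u4 = 1.476028 − (-0.000713)·(1.476028 − 1.473774) / (-0.000713 − (-0.024680)) = 1.476028 − (-0.000002)/(0.023967) = 1.476095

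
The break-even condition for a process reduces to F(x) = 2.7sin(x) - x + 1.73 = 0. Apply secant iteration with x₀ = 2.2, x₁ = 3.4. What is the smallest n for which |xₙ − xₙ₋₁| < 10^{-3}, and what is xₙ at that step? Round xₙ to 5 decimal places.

F(2.2) = 1.7129403, F(3.4) = -2.3599610
x₂ = 3.4000000 − (-2.3599610)·(1.2000000)/(-4.0729013) = 2.7046841;  |Δ| = 0.6953159
F(2.7046841) = 0.1677952
x₃ = 2.7046841 − 0.1677952·(-0.6953159)/(2.5277562) = 2.7508399;  |Δ| = 0.0461558
F(2.7508399) = 0.0075484
x₄ = 2.7508399 − 0.0075484·(0.0461558)/(-0.1602469) = 2.7530140;  |Δ| = 0.0021742
F(2.7530140) = -0.0000559
x₅ = 2.7530140 − (-0.0000559)·(0.0021742)/(-0.0076043) = 2.7529981;  |Δ| = 0.0000160
|x₅ − x₄| = 0.0000160 < 10^{-3}

n = 5, xₙ = 2.75300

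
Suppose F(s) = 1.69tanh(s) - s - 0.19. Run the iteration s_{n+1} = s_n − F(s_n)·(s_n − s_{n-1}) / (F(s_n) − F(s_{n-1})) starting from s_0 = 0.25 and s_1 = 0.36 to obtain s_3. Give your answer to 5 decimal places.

0.29563

F(0.25) = -0.0260875, F(0.36) = 0.0334117
s_2 = 0.3600000 − 0.0334117·(0.3600000 − 0.2500000) / (0.0334117 − (-0.0260875)) = 0.3600000 − (0.0036753)/(0.0594992) = 0.2982296
F(0.2982296) = 0.0013492
s_3 = 0.2982296 − 0.0013492·(0.2982296 − 0.3600000) / (0.0013492 − 0.0334117) = 0.2982296 − (-0.0000833)/(-0.0320625) = 0.2956302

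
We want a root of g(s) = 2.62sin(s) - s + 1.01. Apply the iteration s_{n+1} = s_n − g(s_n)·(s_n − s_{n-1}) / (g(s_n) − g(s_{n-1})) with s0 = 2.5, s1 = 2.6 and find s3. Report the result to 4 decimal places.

g(2.5) = 0.077997, g(2.6) = -0.239386
s2 = 2.600000 − (-0.239386)·(2.600000 − 2.500000) / (-0.239386 − 0.077997) = 2.600000 − (-0.023939)/(-0.317383) = 2.524575
g(2.524575) = 0.001371
s3 = 2.524575 − 0.001371·(2.524575 − 2.600000) / (0.001371 − (-0.239386)) = 2.524575 − (-0.000103)/(0.240757) = 2.525004

2.5250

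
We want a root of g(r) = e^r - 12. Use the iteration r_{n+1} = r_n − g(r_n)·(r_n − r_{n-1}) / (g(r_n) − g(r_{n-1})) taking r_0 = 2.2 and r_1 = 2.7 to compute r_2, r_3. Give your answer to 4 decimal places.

2.4541, 2.4817

g(2.2) = -2.974987, g(2.7) = 2.879732
r_2 = 2.700000 − 2.879732·(2.700000 − 2.200000) / (2.879732 − (-2.974987)) = 2.700000 − (1.439866)/(5.854718) = 2.454067
g(2.454067) = -0.364422
r_3 = 2.454067 − (-0.364422)·(2.454067 − 2.700000) / (-0.364422 − 2.879732) = 2.454067 − (0.089623)/(-3.244154) = 2.481694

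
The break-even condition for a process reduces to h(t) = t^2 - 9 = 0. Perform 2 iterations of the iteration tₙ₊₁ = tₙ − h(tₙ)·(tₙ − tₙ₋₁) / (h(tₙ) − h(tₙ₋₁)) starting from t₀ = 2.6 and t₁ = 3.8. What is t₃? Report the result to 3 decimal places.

2.994

h(2.6) = -2.24000, h(3.8) = 5.44000
t₂ = 3.80000 − 5.44000·(3.80000 − 2.60000) / (5.44000 − (-2.24000)) = 3.80000 − (6.52800)/(7.68000) = 2.95000
h(2.95000) = -0.29750
t₃ = 2.95000 − (-0.29750)·(2.95000 − 3.80000) / (-0.29750 − 5.44000) = 2.95000 − (0.25287)/(-5.73750) = 2.99407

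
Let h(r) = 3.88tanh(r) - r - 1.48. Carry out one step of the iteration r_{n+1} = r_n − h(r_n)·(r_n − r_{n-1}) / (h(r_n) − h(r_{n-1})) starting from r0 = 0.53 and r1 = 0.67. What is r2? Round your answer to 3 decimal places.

h(0.53) = -0.12672, h(0.67) = 0.11972
r2 = 0.67000 − 0.11972·(0.67000 − 0.53000) / (0.11972 − (-0.12672)) = 0.67000 − (0.01676)/(0.24644) = 0.60199

0.602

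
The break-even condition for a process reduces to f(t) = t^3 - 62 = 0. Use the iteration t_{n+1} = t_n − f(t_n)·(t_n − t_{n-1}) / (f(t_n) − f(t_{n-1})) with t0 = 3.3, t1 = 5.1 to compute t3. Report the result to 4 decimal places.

f(3.3) = -26.063000, f(5.1) = 70.651000
t2 = 5.100000 − 70.651000·(5.100000 − 3.300000) / (70.651000 − (-26.063000)) = 5.100000 − (127.171800)/(96.714000) = 3.785074
f(3.785074) = -7.772079
t3 = 3.785074 − (-7.772079)·(3.785074 − 5.100000) / (-7.772079 − 70.651000) = 3.785074 − (10.219712)/(-78.423079) = 3.915389

3.9154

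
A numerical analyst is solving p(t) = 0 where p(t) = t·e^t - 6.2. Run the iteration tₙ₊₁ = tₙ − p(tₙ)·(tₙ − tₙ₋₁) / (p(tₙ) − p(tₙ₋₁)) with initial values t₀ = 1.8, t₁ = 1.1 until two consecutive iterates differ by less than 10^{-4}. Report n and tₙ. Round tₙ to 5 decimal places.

p(1.8) = 4.6893654, p(1.1) = -2.8954174
t₂ = 1.1000000 − (-2.8954174)·(-0.7000000)/(-7.5847828) = 1.3672182;  |Δ| = 0.2672182
p(1.3672182) = -0.8344633
t₃ = 1.3672182 − (-0.8344633)·(0.2672182)/(2.0609540) = 1.4754127;  |Δ| = 0.1081945
p(1.4754127) = 0.2517436
t₄ = 1.4754127 − 0.2517436·(0.1081945)/(1.0862069) = 1.4503371;  |Δ| = 0.0250756
p(1.4503371) = -0.0149621
t₅ = 1.4503371 − (-0.0149621)·(-0.0250756)/(-0.2667057) = 1.4517438;  |Δ| = 0.0014067
p(1.4517438) = -0.0002478
t₆ = 1.4517438 − (-0.0002478)·(0.0014067)/(0.0147144) = 1.4517675;  |Δ| = 0.0000237
|t₆ − t₅| = 0.0000237 < 10^{-4}

n = 6, tₙ = 1.45177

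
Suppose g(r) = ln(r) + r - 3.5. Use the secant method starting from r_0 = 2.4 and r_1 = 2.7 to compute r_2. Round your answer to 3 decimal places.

2.561

g(2.4) = -0.22453, g(2.7) = 0.19325
r_2 = 2.70000 − 0.19325·(2.70000 − 2.40000) / (0.19325 − (-0.22453)) = 2.70000 − (0.05798)/(0.41778) = 2.56123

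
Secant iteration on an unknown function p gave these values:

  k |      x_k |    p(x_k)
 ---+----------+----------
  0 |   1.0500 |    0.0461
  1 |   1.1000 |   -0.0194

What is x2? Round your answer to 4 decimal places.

x2 = 1.1000 − (-0.0194)·(1.1000 − 1.0500) / (-0.0194 − 0.0461)
   = 1.1000 − (-0.000970)/(-0.065500) = 1.085191

1.0852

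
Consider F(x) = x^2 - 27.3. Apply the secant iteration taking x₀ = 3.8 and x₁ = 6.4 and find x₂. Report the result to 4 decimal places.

F(3.8) = -12.860000, F(6.4) = 13.660000
x₂ = 6.400000 − 13.660000·(6.400000 − 3.800000) / (13.660000 − (-12.860000)) = 6.400000 − (35.516000)/(26.520000) = 5.060784

5.0608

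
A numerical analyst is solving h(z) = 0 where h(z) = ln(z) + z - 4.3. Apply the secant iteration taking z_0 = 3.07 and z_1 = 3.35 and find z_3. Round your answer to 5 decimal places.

3.15197

h(3.07) = -0.1083224, h(3.35) = 0.2589603
z_2 = 3.3500000 − 0.2589603·(3.3500000 − 3.0700000) / (0.2589603 − (-0.1083224)) = 3.3500000 − (0.0725089)/(0.3672828) = 3.1525802
h(3.1525802) = 0.0008014
z_3 = 3.1525802 − 0.0008014·(3.1525802 − 3.3500000) / (0.0008014 − 0.2589603) = 3.1525802 − (-0.0001582)/(-0.2581589) = 3.1519673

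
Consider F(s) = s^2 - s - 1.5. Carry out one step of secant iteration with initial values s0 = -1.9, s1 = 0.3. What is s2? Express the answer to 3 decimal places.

-0.358

F(-1.9) = 4.01000, F(0.3) = -1.71000
s2 = 0.30000 − (-1.71000)·(0.30000 − (-1.90000)) / (-1.71000 − 4.01000) = 0.30000 − (-3.76200)/(-5.72000) = -0.35769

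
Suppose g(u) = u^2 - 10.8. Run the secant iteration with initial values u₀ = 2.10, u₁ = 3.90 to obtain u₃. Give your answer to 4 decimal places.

3.2758

g(2.10) = -6.390000, g(3.90) = 4.410000
u₂ = 3.900000 − 4.410000·(3.900000 − 2.100000) / (4.410000 − (-6.390000)) = 3.900000 − (7.938000)/(10.800000) = 3.165000
g(3.165000) = -0.782775
u₃ = 3.165000 − (-0.782775)·(3.165000 − 3.900000) / (-0.782775 − 4.410000) = 3.165000 − (0.575340)/(-5.192775) = 3.275796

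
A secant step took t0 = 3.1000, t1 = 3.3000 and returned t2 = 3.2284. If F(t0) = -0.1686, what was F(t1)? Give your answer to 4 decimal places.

0.0940

The secant line through (3.1000, -0.1686) and (3.3000, F(t1)) crosses zero at t2 = 3.2284.
So (3.1000, -0.1686), (3.3000, F(t1)), (3.2284, 0) are collinear:
F(t1) = -0.1686 · (3.3000 − 3.2284) / (3.1000 − 3.2284) = -0.1686 · (0.071600)/(-0.128400) = 0.094017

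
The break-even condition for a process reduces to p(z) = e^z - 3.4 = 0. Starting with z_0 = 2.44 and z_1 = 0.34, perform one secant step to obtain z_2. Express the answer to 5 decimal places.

0.75613

p(2.44) = 8.0730407, p(0.34) = -1.9950524
z_2 = 0.3400000 − (-1.9950524)·(0.3400000 − 2.4400000) / (-1.9950524 − 8.0730407) = 0.3400000 − (4.1896101)/(-10.0680932) = 0.7561275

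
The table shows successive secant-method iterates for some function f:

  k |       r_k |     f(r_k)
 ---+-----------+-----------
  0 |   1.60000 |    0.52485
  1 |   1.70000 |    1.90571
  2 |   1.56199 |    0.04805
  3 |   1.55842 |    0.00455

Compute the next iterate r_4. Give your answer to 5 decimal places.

1.55805

r_4 = 1.55842 − 0.00455·(1.55842 − 1.56199) / (0.00455 − 0.04805)
   = 1.55842 − (-0.0000162)/(-0.0435000) = 1.5580466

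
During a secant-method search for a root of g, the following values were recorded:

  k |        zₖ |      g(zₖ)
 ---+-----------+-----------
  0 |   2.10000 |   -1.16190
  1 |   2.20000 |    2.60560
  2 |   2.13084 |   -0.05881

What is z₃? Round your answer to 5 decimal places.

2.13237

z₃ = 2.13084 − (-0.05881)·(2.13084 − 2.20000) / (-0.05881 − 2.60560)
   = 2.13084 − (0.0040673)/(-2.6644100) = 2.1323665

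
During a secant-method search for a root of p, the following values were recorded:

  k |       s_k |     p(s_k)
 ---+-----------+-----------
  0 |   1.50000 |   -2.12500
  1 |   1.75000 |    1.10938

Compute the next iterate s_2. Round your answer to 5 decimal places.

1.66425

s_2 = 1.75000 − 1.10938·(1.75000 − 1.50000) / (1.10938 − (-2.12500))
   = 1.75000 − (0.2773450)/(3.2343800) = 1.6642510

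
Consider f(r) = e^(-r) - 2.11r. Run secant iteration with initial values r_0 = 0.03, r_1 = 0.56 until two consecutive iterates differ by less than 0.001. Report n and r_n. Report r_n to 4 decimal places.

f(0.03) = 0.907146, f(0.56) = -0.610391
r_2 = 0.560000 − (-0.610391)·(0.530000)/(-1.517536) = 0.346821;  |Δ| = 0.213179
f(0.346821) = -0.024860
r_3 = 0.346821 − (-0.024860)·(-0.213179)/(0.585531) = 0.337770;  |Δ| = 0.009051
f(0.337770) = 0.000665
r_4 = 0.337770 − 0.000665·(-0.009051)/(0.025525) = 0.338006;  |Δ| = 0.000236
|r_4 − r_3| = 0.000236 < 0.001

n = 4, r_n = 0.3380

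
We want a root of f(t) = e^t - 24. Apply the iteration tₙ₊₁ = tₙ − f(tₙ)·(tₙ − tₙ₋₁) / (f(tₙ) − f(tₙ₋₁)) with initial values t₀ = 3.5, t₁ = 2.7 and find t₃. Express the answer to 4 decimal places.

f(3.5) = 9.115452, f(2.7) = -9.120268
t₂ = 2.700000 − (-9.120268)·(2.700000 − 3.500000) / (-9.120268 − 9.115452) = 2.700000 − (7.296215)/(-18.235720) = 3.100106
f(3.100106) = -1.799703
t₃ = 3.100106 − (-1.799703)·(3.100106 − 2.700000) / (-1.799703 − (-9.120268)) = 3.100106 − (-0.720072)/(7.320565) = 3.198468

3.1985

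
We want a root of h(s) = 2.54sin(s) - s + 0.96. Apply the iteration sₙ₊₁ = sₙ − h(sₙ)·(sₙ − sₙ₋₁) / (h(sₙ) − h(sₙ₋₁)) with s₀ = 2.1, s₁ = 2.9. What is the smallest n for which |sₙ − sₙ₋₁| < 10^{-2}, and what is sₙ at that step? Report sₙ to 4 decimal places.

h(2.1) = 1.052552, h(2.9) = -1.332307
s₂ = 2.900000 − (-1.332307)·(0.800000)/(-2.384858) = 2.453078;  |Δ| = 0.446922
h(2.453078) = 0.120814
s₃ = 2.453078 − 0.120814·(-0.446922)/(1.453121) = 2.490236;  |Δ| = 0.037158
h(2.490236) = 0.009680
s₄ = 2.490236 − 0.009680·(0.037158)/(-0.111135) = 2.493472;  |Δ| = 0.003236
|s₄ − s₃| = 0.003236 < 10^{-2}

n = 4, sₙ = 2.4935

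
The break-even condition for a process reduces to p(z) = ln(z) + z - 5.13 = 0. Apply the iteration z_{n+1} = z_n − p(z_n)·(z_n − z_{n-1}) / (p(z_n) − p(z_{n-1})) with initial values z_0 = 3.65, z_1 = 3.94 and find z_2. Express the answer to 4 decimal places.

3.7966

p(3.65) = -0.185273, p(3.94) = 0.181181
z_2 = 3.940000 − 0.181181·(3.940000 − 3.650000) / (0.181181 − (-0.185273)) = 3.940000 − (0.052542)/(0.366454) = 3.796619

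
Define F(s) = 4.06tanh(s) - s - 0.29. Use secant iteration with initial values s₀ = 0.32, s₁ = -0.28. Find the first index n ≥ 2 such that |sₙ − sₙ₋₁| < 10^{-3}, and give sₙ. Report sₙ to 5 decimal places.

n = 4, sₙ = 0.09515

F(0.32) = 0.6465981, F(-0.28) = -1.1179946
s₂ = -0.2800000 − (-1.1179946)·(-0.6000000)/(-1.7645927) = 0.1001425;  |Δ| = 0.3801425
F(0.1001425) = 0.0150825
s₃ = 0.1001425 − 0.0150825·(0.3801425)/(1.1330771) = 0.0950824;  |Δ| = 0.0050601
F(0.0950824) = -0.0002069
s₄ = 0.0950824 − (-0.0002069)·(-0.0050601)/(-0.0152894) = 0.0951509;  |Δ| = 0.0000685
|s₄ − s₃| = 0.0000685 < 10^{-3}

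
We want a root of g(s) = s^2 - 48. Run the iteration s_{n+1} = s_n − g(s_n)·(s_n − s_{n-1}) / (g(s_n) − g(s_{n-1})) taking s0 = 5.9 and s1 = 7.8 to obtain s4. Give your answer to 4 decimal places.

g(5.9) = -13.190000, g(7.8) = 12.840000
s2 = 7.800000 − 12.840000·(7.800000 − 5.900000) / (12.840000 − (-13.190000)) = 7.800000 − (24.396000)/(26.030000) = 6.862774
g(6.862774) = -0.902337
s3 = 6.862774 − (-0.902337)·(6.862774 − 7.800000) / (-0.902337 − 12.840000) = 6.862774 − (0.845694)/(-13.742337) = 6.924313
g(6.924313) = -0.053889
s4 = 6.924313 − (-0.053889)·(6.924313 − 6.862774) / (-0.053889 − (-0.902337)) = 6.924313 − (-0.003316)/(0.848448) = 6.928222

6.9282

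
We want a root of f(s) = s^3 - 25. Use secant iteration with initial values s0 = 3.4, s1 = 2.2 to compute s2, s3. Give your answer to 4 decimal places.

f(3.4) = 14.304000, f(2.2) = -14.352000
s2 = 2.200000 − (-14.352000)·(2.200000 − 3.400000) / (-14.352000 − 14.304000) = 2.200000 − (17.222400)/(-28.656000) = 2.801005
f(2.801005) = -3.024353
s3 = 2.801005 − (-3.024353)·(2.801005 − 2.200000) / (-3.024353 − (-14.352000)) = 2.801005 − (-1.817652)/(11.327647) = 2.961467

2.8010, 2.9615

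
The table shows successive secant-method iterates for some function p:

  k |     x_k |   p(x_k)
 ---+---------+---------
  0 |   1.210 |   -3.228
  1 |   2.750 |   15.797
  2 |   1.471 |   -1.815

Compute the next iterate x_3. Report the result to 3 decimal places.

1.603

x_3 = 1.471 − (-1.815)·(1.471 − 2.750) / (-1.815 − 15.797)
   = 1.471 − (2.32138)/(-17.61200) = 1.60281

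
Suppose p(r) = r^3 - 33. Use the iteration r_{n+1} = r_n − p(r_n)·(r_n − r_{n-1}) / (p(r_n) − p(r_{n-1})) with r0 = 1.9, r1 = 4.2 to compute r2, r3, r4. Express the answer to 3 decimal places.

p(1.9) = -26.14100, p(4.2) = 41.08800
r2 = 4.20000 − 41.08800·(4.20000 − 1.90000) / (41.08800 − (-26.14100)) = 4.20000 − (94.50240)/(67.22900) = 2.79432
p(2.79432) = -11.18130
r3 = 2.79432 − (-11.18130)·(2.79432 − 4.20000) / (-11.18130 − 41.08800) = 2.79432 − (15.71732)/(-52.26930) = 3.09502
p(3.09502) = -3.35235
r4 = 3.09502 − (-3.35235)·(3.09502 − 2.79432) / (-3.35235 − (-11.18130)) = 3.09502 − (-1.00805)/(7.82895) = 3.22378

2.794, 3.095, 3.224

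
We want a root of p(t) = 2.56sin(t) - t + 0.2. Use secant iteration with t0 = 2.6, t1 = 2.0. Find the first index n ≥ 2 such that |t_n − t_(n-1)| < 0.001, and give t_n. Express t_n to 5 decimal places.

n = 5, t_n = 2.22752

p(2.6) = -1.0803165, p(2.0) = 0.5278014
t2 = 2.0000000 − 0.5278014·(-0.6000000)/(1.6081179) = 2.1969264;  |Δ| = 0.1969264
p(2.1969264) = 0.0774452
t3 = 2.1969264 − 0.0774452·(0.1969264)/(-0.4503562) = 2.2307907;  |Δ| = 0.0338643
p(2.2307907) = -0.0084018
t4 = 2.2307907 − (-0.0084018)·(0.0338643)/(-0.0858470) = 2.2274764;  |Δ| = 0.0033143
p(2.2274764) = 0.0001034
t5 = 2.2274764 − 0.0001034·(-0.0033143)/(0.0085051) = 2.2275167;  |Δ| = 0.0000403
|t5 − t4| = 0.0000403 < 0.001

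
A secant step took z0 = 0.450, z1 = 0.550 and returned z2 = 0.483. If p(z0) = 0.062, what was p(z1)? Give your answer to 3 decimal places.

The secant line through (0.450, 0.062) and (0.550, p(z1)) crosses zero at z2 = 0.483.
So (0.450, 0.062), (0.550, p(z1)), (0.483, 0) are collinear:
p(z1) = 0.062 · (0.550 − 0.483) / (0.450 − 0.483) = 0.062 · (0.06700)/(-0.03300) = -0.12588

-0.126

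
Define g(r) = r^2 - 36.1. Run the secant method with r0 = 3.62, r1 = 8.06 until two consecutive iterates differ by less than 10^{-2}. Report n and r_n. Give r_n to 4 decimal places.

n = 5, r_n = 6.0083

g(3.62) = -22.995600, g(8.06) = 28.863600
r2 = 8.060000 − 28.863600·(4.440000)/(51.859200) = 5.588801;  |Δ| = 2.471199
g(5.588801) = -4.865299
r3 = 5.588801 − (-4.865299)·(-2.471199)/(-33.728899) = 5.945265;  |Δ| = 0.356463
g(5.945265) = -0.753826
r4 = 5.945265 − (-0.753826)·(0.356463)/(4.111473) = 6.010621;  |Δ| = 0.065356
g(6.010621) = 0.027569
r5 = 6.010621 − 0.027569·(0.065356)/(0.781395) = 6.008315;  |Δ| = 0.002306
|r5 − r4| = 0.002306 < 10^{-2}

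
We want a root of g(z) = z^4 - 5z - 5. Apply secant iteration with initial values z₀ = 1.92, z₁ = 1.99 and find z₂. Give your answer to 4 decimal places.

g(1.92) = -1.010455, g(1.99) = 0.732392
z₂ = 1.990000 − 0.732392·(1.990000 − 1.920000) / (0.732392 − (-1.010455)) = 1.990000 − (0.051267)/(1.742847) = 1.960584

1.9606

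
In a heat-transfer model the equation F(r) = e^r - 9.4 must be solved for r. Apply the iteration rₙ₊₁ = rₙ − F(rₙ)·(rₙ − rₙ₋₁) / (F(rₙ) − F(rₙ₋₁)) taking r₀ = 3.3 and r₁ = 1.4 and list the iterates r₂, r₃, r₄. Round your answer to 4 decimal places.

1.8404, 2.4490, 2.1980

F(3.3) = 17.712639, F(1.4) = -5.344800
r₂ = 1.400000 − (-5.344800)·(1.400000 − 3.300000) / (-5.344800 − 17.712639) = 1.400000 − (10.155120)/(-23.057439) = 1.840427
F(1.840427) = -3.100772
r₃ = 1.840427 − (-3.100772)·(1.840427 − 1.400000) / (-3.100772 − (-5.344800)) = 1.840427 − (-1.365664)/(2.244028) = 2.449004
F(2.449004) = 2.176812
r₄ = 2.449004 − 2.176812·(2.449004 − 1.840427) / (2.176812 − (-3.100772)) = 2.449004 − (1.324758)/(5.277584) = 2.197988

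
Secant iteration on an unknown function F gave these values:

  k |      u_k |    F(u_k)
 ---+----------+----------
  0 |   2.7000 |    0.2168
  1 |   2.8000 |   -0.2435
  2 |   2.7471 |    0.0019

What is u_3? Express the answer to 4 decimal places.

u_3 = 2.7471 − 0.0019·(2.7471 − 2.8000) / (0.0019 − (-0.2435))
   = 2.7471 − (-0.000101)/(0.245400) = 2.747510

2.7475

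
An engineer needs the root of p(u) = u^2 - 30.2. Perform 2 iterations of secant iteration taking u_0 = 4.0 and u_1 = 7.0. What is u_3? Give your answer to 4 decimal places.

p(4.0) = -14.200000, p(7.0) = 18.800000
u_2 = 7.000000 − 18.800000·(7.000000 − 4.000000) / (18.800000 − (-14.200000)) = 7.000000 − (56.400000)/(33.000000) = 5.290909
p(5.290909) = -2.206281
u_3 = 5.290909 − (-2.206281)·(5.290909 − 7.000000) / (-2.206281 − 18.800000) = 5.290909 − (3.770735)/(-21.006281) = 5.470414

5.4704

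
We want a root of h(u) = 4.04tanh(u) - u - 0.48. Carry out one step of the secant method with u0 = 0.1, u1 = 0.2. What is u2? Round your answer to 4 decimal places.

h(0.1) = -0.177341, h(0.2) = 0.117396
u2 = 0.200000 − 0.117396·(0.200000 − 0.100000) / (0.117396 − (-0.177341)) = 0.200000 − (0.011740)/(0.294738) = 0.160169

0.1602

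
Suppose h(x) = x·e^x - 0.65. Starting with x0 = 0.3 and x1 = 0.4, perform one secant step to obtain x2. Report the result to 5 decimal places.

0.42778

h(0.3) = -0.2450424, h(0.4) = -0.0532701
x2 = 0.4000000 − (-0.0532701)·(0.4000000 − 0.3000000) / (-0.0532701 − (-0.2450424)) = 0.4000000 − (-0.0053270)/(0.1917722) = 0.4277778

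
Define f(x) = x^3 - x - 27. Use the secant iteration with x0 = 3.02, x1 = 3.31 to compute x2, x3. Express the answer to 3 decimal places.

3.105, 3.111

f(3.02) = -2.47639, f(3.31) = 5.95469
x2 = 3.31000 − 5.95469·(3.31000 − 3.02000) / (5.95469 − (-2.47639)) = 3.31000 − (1.72686)/(8.43108) = 3.10518
f(3.10518) = -0.16461
x3 = 3.10518 − (-0.16461)·(3.10518 − 3.31000) / (-0.16461 − 5.95469) = 3.10518 − (0.03372)/(-6.11930) = 3.11069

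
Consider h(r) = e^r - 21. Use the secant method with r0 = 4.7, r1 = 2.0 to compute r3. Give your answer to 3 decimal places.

h(4.7) = 88.94717, h(2.0) = -13.61094
r2 = 2.00000 − (-13.61094)·(2.00000 − 4.70000) / (-13.61094 − 88.94717) = 2.00000 − (36.74955)/(-102.55812) = 2.35833
h(2.35833) = -10.42673
r3 = 2.35833 − (-10.42673)·(2.35833 − 2.00000) / (-10.42673 − (-13.61094)) = 2.35833 − (-3.73620)/(3.18421) = 3.53168

3.532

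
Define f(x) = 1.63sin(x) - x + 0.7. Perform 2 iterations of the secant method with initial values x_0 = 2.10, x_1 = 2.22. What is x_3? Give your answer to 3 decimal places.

f(2.10) = 0.00703, f(2.22) = -0.22160
x_2 = 2.22000 − (-0.22160)·(2.22000 − 2.10000) / (-0.22160 − 0.00703) = 2.22000 − (-0.02659)/(-0.22863) = 2.10369
f(2.10369) = 0.00029
x_3 = 2.10369 − 0.00029·(2.10369 − 2.22000) / (0.00029 − (-0.22160)) = 2.10369 − (-0.00003)/(0.22189) = 2.10384

2.104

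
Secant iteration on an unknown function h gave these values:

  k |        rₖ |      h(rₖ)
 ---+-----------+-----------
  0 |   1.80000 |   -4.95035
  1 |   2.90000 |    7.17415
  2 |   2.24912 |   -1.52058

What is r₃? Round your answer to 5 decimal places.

r₃ = 2.24912 − (-1.52058)·(2.24912 − 2.90000) / (-1.52058 − 7.17415)
   = 2.24912 − (0.9897151)/(-8.6947300) = 2.3629493

2.36295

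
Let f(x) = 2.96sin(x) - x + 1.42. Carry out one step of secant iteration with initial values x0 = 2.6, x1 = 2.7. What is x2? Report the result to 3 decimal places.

f(2.6) = 0.34588, f(2.7) = -0.01496
x2 = 2.70000 − (-0.01496)·(2.70000 − 2.60000) / (-0.01496 − 0.34588) = 2.70000 − (-0.00150)/(-0.36084) = 2.69586

2.696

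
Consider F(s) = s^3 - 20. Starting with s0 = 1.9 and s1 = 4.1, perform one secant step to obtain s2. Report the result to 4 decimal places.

2.3658

F(1.9) = -13.141000, F(4.1) = 48.921000
s2 = 4.100000 − 48.921000·(4.100000 − 1.900000) / (48.921000 − (-13.141000)) = 4.100000 − (107.626200)/(62.062000) = 2.365828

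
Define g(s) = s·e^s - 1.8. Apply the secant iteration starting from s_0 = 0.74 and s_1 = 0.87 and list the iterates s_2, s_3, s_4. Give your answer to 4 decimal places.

g(0.74) = -0.249008, g(0.87) = 0.276612
s_2 = 0.870000 − 0.276612·(0.870000 − 0.740000) / (0.276612 − (-0.249008)) = 0.870000 − (0.035960)/(0.525620) = 0.801586
g(0.801586) = -0.013205
s_3 = 0.801586 − (-0.013205)·(0.801586 − 0.870000) / (-0.013205 − 0.276612) = 0.801586 − (0.000903)/(-0.289817) = 0.804703
g(0.804703) = -0.000657
s_4 = 0.804703 − (-0.000657)·(0.804703 − 0.801586) / (-0.000657 − (-0.013205)) = 0.804703 − (-0.000002)/(0.012548) = 0.804866

0.8016, 0.8047, 0.8049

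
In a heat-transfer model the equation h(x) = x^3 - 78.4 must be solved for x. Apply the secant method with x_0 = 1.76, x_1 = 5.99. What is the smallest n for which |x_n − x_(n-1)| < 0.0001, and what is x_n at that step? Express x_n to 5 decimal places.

h(1.76) = -72.9482240, h(5.99) = 136.5217990
x_2 = 5.9900000 − 136.5217990·(4.2300000)/(209.4700230) = 3.2331033;  |Δ| = 2.7568967
h(3.2331033) = -44.6045096
x_3 = 3.2331033 − (-44.6045096)·(-2.7568967)/(-181.1263086) = 3.9120219;  |Δ| = 0.6789186
h(3.9120219) = -18.5307457
x_4 = 3.9120219 − (-18.5307457)·(0.6789186)/(26.0737638) = 4.3945326;  |Δ| = 0.4825106
h(4.3945326) = 6.4668470
x_5 = 4.3945326 − 6.4668470·(0.4825106)/(24.9975928) = 4.2697077;  |Δ| = 0.1248249
h(4.2697077) = -0.5615061
x_6 = 4.2697077 − (-0.5615061)·(-0.1248249)/(-7.0283531) = 4.2796801;  |Δ| = 0.0099725
h(4.2796801) = -0.0148255
x_7 = 4.2796801 − (-0.0148255)·(0.0099725)/(0.5466806) = 4.2799506;  |Δ| = 0.0002704
h(4.2799506) = 0.0000355
x_8 = 4.2799506 − 0.0000355·(0.0002704)/(0.0148610) = 4.2799499;  |Δ| = 0.0000006
|x_8 − x_7| = 0.0000006 < 0.0001

n = 8, x_n = 4.27995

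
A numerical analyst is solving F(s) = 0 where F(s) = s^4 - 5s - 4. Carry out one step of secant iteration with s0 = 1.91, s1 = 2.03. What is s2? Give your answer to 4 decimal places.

1.9194

F(1.91) = -0.241366, F(2.03) = 2.831817
s2 = 2.030000 − 2.831817·(2.030000 − 1.910000) / (2.831817 − (-0.241366)) = 2.030000 − (0.339818)/(3.073183) = 1.919425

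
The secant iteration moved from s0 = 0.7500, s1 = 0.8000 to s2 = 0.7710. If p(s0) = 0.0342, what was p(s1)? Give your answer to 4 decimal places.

The secant line through (0.7500, 0.0342) and (0.8000, p(s1)) crosses zero at s2 = 0.7710.
So (0.7500, 0.0342), (0.8000, p(s1)), (0.7710, 0) are collinear:
p(s1) = 0.0342 · (0.8000 − 0.7710) / (0.7500 − 0.7710) = 0.0342 · (0.029000)/(-0.021000) = -0.047229

-0.0472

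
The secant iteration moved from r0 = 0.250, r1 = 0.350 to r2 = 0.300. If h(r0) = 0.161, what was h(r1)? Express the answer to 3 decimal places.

The secant line through (0.250, 0.161) and (0.350, h(r1)) crosses zero at r2 = 0.300.
So (0.250, 0.161), (0.350, h(r1)), (0.300, 0) are collinear:
h(r1) = 0.161 · (0.350 − 0.300) / (0.250 − 0.300) = 0.161 · (0.05000)/(-0.05000) = -0.16100

-0.161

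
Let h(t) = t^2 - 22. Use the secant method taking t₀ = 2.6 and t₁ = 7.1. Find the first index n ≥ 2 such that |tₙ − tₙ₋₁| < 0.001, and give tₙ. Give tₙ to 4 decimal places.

n = 6, tₙ = 4.6904

h(2.6) = -15.240000, h(7.1) = 28.410000
t₂ = 7.100000 − 28.410000·(4.500000)/(43.650000) = 4.171134;  |Δ| = 2.928866
h(4.171134) = -4.601641
t₃ = 4.171134 − (-4.601641)·(-2.928866)/(-33.011641) = 4.579402;  |Δ| = 0.408268
h(4.579402) = -1.029079
t₄ = 4.579402 − (-1.029079)·(0.408268)/(3.572562) = 4.697004;  |Δ| = 0.117602
h(4.697004) = 0.061843
t₅ = 4.697004 − 0.061843·(0.117602)/(1.090922) = 4.690337;  |Δ| = 0.006667
h(4.690337) = -0.000740
t₆ = 4.690337 − (-0.000740)·(-0.006667)/(-0.062583) = 4.690416;  |Δ| = 0.000079
|t₆ − t₅| = 0.000079 < 0.001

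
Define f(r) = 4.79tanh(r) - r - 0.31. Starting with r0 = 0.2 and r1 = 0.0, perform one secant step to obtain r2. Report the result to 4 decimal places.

f(0.2) = 0.435428, f(0.0) = -0.310000
r2 = 0.000000 − (-0.310000)·(0.000000 − 0.200000) / (-0.310000 − 0.435428) = 0.000000 − (0.062000)/(-0.745428) = 0.083174

0.0832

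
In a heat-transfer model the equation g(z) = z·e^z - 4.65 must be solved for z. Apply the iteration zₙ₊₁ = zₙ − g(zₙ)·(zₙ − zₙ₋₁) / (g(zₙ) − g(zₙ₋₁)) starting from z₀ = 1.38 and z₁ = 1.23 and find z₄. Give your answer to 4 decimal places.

g(1.38) = 0.835364, g(1.23) = -0.441888
z₂ = 1.230000 − (-0.441888)·(1.230000 − 1.380000) / (-0.441888 − 0.835364) = 1.230000 − (0.066283)/(-1.277252) = 1.281895
g(1.281895) = -0.030739
z₃ = 1.281895 − (-0.030739)·(1.281895 − 1.230000) / (-0.030739 − (-0.441888)) = 1.281895 − (-0.001595)/(0.411148) = 1.285775
g(1.285775) = 0.001253
z₄ = 1.285775 − 0.001253·(1.285775 − 1.281895) / (0.001253 − (-0.030739)) = 1.285775 − (0.000005)/(0.031993) = 1.285623

1.2856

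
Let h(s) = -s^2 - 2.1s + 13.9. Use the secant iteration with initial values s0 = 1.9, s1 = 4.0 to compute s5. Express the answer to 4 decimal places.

h(1.9) = 6.300000, h(4.0) = -10.500000
s2 = 4.000000 − (-10.500000)·(4.000000 − 1.900000) / (-10.500000 − 6.300000) = 4.000000 − (-22.050000)/(-16.800000) = 2.687500
h(2.687500) = 1.033594
s3 = 2.687500 − 1.033594·(2.687500 − 4.000000) / (1.033594 − (-10.500000)) = 2.687500 − (-1.356592)/(11.533594) = 2.805121
h(2.805121) = 0.140543
s4 = 2.805121 − 0.140543·(2.805121 − 2.687500) / (0.140543 − 1.033594) = 2.805121 − (0.016531)/(-0.893051) = 2.823631
h(2.823631) = -0.002520
s5 = 2.823631 − (-0.002520)·(2.823631 − 2.805121) / (-0.002520 − 0.140543) = 2.823631 − (-0.000047)/(-0.143063) = 2.823305

2.8233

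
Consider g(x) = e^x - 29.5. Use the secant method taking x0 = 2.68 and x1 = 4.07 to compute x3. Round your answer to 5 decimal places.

3.31148

g(2.68) = -14.9149067, g(4.07) = 29.0569626
x2 = 4.0700000 − 29.0569626·(4.0700000 − 2.6800000) / (29.0569626 − (-14.9149067)) = 4.0700000 − (40.3891780)/(43.9718693) = 3.1514769
g(3.1514769) = -6.1294451
x3 = 3.1514769 − (-6.1294451)·(3.1514769 − 4.0700000) / (-6.1294451 − 29.0569626) = 3.1514769 − (5.6300369)/(-35.1864077) = 3.3114829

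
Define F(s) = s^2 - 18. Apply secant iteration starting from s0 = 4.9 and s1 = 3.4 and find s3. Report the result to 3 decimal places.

4.250

F(4.9) = 6.01000, F(3.4) = -6.44000
s2 = 3.40000 − (-6.44000)·(3.40000 − 4.90000) / (-6.44000 − 6.01000) = 3.40000 − (9.66000)/(-12.45000) = 4.17590
F(4.17590) = -0.56183
s3 = 4.17590 − (-0.56183)·(4.17590 − 3.40000) / (-0.56183 − (-6.44000)) = 4.17590 − (-0.43593)/(5.87817) = 4.25006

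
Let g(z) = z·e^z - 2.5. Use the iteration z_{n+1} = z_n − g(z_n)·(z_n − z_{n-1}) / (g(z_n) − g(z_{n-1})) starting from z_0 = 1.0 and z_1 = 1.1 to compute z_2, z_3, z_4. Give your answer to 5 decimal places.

0.96277, 0.95901, 0.95859

g(1.0) = 0.2182818, g(1.1) = 0.8045826
z_2 = 1.1000000 − 0.8045826·(1.1000000 − 1.0000000) / (0.8045826 − 0.2182818) = 1.1000000 − (0.0804583)/(0.5863008) = 0.9627697
g(0.9627697) = 0.0214359
z_3 = 0.9627697 − 0.0214359·(0.9627697 − 1.1000000) / (0.0214359 − 0.8045826) = 0.9627697 − (-0.0029417)/(-0.7831467) = 0.9590134
g(0.9590134) = 0.0021823
z_4 = 0.9590134 − 0.0021823·(0.9590134 − 0.9627697) / (0.0021823 − 0.0214359) = 0.9590134 − (-0.0000082)/(-0.0192537) = 0.9585877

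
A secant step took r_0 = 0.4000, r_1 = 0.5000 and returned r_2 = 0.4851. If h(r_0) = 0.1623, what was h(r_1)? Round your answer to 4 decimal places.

-0.0284

The secant line through (0.4000, 0.1623) and (0.5000, h(r_1)) crosses zero at r_2 = 0.4851.
So (0.4000, 0.1623), (0.5000, h(r_1)), (0.4851, 0) are collinear:
h(r_1) = 0.1623 · (0.5000 − 0.4851) / (0.4000 − 0.4851) = 0.1623 · (0.014900)/(-0.085100) = -0.028417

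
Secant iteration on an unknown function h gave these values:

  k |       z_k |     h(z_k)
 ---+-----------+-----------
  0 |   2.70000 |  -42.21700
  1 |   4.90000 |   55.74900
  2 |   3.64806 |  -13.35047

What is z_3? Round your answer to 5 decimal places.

3.88994

z_3 = 3.64806 − (-13.35047)·(3.64806 − 4.90000) / (-13.35047 − 55.74900)
   = 3.64806 − (16.7139874)/(-69.0994700) = 3.8899430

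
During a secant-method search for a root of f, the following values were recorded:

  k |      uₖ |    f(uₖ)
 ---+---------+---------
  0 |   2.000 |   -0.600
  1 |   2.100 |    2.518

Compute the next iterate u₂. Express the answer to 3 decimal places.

u₂ = 2.100 − 2.518·(2.100 − 2.000) / (2.518 − (-0.600))
   = 2.100 − (0.25180)/(3.11800) = 2.01924

2.019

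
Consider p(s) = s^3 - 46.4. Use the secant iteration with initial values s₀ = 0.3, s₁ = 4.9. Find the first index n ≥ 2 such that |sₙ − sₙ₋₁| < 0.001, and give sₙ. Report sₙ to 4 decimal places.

p(0.3) = -46.373000, p(4.9) = 71.249000
s₂ = 4.900000 − 71.249000·(4.600000)/(117.622000) = 2.113571;  |Δ| = 2.786429
p(2.113571) = -36.958298
s₃ = 2.113571 − (-36.958298)·(-2.786429)/(-108.207298) = 3.065278;  |Δ| = 0.951707
p(3.065278) = -17.598864
s₄ = 3.065278 − (-17.598864)·(0.951707)/(19.359434) = 3.930436;  |Δ| = 0.865158
p(3.930436) = 14.318664
s₅ = 3.930436 − 14.318664·(0.865158)/(31.917528) = 3.542314;  |Δ| = 0.388122
p(3.542314) = -1.951097
s₆ = 3.542314 − (-1.951097)·(-0.388122)/(-16.269761) = 3.588858;  |Δ| = 0.046544
p(3.588858) = -0.175863
s₇ = 3.588858 − (-0.175863)·(0.046544)/(1.775234) = 3.593469;  |Δ| = 0.004611
p(3.593469) = 0.002530
s₈ = 3.593469 − 0.002530·(0.004611)/(0.178393) = 3.593403;  |Δ| = 0.000065
|s₈ − s₇| = 0.000065 < 0.001

n = 8, sₙ = 3.5934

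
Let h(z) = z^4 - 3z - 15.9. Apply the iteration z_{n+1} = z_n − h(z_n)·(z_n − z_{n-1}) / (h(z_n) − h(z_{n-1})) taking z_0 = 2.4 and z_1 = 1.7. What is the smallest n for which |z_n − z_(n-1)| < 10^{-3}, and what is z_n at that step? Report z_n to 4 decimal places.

n = 6, z_n = 2.1762

h(2.4) = 10.077600, h(1.7) = -12.647900
z_2 = 1.700000 − (-12.647900)·(-0.700000)/(-22.725500) = 2.089586;  |Δ| = 0.389586
h(2.089586) = -3.103584
z_3 = 2.089586 − (-3.103584)·(0.389586)/(9.544316) = 2.216270;  |Δ| = 0.126684
h(2.216270) = 1.577474
z_4 = 2.216270 − 1.577474·(0.126684)/(4.681058) = 2.173578;  |Δ| = 0.042691
h(2.173578) = -0.100376
z_5 = 2.173578 − (-0.100376)·(-0.042691)/(-1.677850) = 2.176132;  |Δ| = 0.002554
h(2.176132) = -0.002946
z_6 = 2.176132 − (-0.002946)·(0.002554)/(0.097429) = 2.176210;  |Δ| = 0.000077
|z_6 − z_5| = 0.000077 < 10^{-3}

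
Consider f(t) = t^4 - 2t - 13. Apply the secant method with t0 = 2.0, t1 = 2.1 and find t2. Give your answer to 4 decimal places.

f(2.0) = -1.000000, f(2.1) = 2.248100
t2 = 2.100000 − 2.248100·(2.100000 − 2.000000) / (2.248100 − (-1.000000)) = 2.100000 − (0.224810)/(3.248100) = 2.030787

2.0308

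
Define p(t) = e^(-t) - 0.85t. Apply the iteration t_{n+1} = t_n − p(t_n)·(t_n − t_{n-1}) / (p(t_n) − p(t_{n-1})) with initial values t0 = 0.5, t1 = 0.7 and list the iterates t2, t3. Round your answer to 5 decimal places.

p(0.5) = 0.1815307, p(0.7) = -0.0984147
t2 = 0.7000000 − (-0.0984147)·(0.7000000 − 0.5000000) / (-0.0984147 − 0.1815307) = 0.7000000 − (-0.0196829)/(-0.2799454) = 0.6296901
p(0.6296901) = -0.0024797
t3 = 0.6296901 − (-0.0024797)·(0.6296901 − 0.7000000) / (-0.0024797 − (-0.0984147)) = 0.6296901 − (0.0001743)/(0.0959350) = 0.6278727

0.62969, 0.62787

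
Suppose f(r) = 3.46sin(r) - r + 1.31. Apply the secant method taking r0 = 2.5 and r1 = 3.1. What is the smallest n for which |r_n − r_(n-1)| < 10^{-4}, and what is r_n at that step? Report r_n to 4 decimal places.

n = 5, r_n = 2.7214

f(2.5) = 0.880714, f(3.1) = -1.646131
r2 = 3.100000 − (-1.646131)·(0.600000)/(-2.526845) = 2.709126;  |Δ| = 0.390874
f(2.709126) = 0.051001
r3 = 2.709126 − 0.051001·(-0.390874)/(1.697132) = 2.720872;  |Δ| = 0.011746
f(2.720872) = 0.002255
r4 = 2.720872 − 0.002255·(0.011746)/(-0.048746) = 2.721416;  |Δ| = 0.000543
f(2.721416) = -0.000005
r5 = 2.721416 − (-0.000005)·(0.000543)/(-0.002260) = 2.721414;  |Δ| = 0.000001
|r5 − r4| = 0.000001 < 10^{-4}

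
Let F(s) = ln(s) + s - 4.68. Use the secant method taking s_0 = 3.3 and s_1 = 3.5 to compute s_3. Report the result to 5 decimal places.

F(3.3) = -0.1860775, F(3.5) = 0.0727630
s_2 = 3.5000000 − 0.0727630·(3.5000000 − 3.3000000) / (0.0727630 − (-0.1860775)) = 3.5000000 − (0.0145526)/(0.2588405) = 3.4437778
F(3.4437778) = 0.0003468
s_3 = 3.4437778 − 0.0003468·(3.4437778 − 3.5000000) / (0.0003468 − 0.0727630) = 3.4437778 − (-0.0000195)/(-0.0724162) = 3.4435085

3.44351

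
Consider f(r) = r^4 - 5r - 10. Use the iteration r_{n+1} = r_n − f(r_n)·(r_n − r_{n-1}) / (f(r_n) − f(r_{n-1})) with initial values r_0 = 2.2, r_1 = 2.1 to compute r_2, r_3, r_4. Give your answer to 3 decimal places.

f(2.2) = 2.42560, f(2.1) = -1.05190
r_2 = 2.10000 − (-1.05190)·(2.10000 − 2.20000) / (-1.05190 − 2.42560) = 2.10000 − (0.10519)/(-3.47750) = 2.13025
f(2.13025) = -0.05817
r_3 = 2.13025 − (-0.05817)·(2.13025 − 2.10000) / (-0.05817 − (-1.05190)) = 2.13025 − (-0.00176)/(0.99373) = 2.13202
f(2.13202) = 0.00153
r_4 = 2.13202 − 0.00153·(2.13202 − 2.13025) / (0.00153 − (-0.05817)) = 2.13202 − (0.00000)/(0.05970) = 2.13197

2.130, 2.132, 2.132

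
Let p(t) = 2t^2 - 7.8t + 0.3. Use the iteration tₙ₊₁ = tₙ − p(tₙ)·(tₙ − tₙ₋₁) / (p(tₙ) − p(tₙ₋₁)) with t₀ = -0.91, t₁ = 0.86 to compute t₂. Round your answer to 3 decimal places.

0.236

p(-0.91) = 9.05420, p(0.86) = -4.92880
t₂ = 0.86000 − (-4.92880)·(0.86000 − (-0.91000)) / (-4.92880 − 9.05420) = 0.86000 − (-8.72398)/(-13.98300) = 0.23610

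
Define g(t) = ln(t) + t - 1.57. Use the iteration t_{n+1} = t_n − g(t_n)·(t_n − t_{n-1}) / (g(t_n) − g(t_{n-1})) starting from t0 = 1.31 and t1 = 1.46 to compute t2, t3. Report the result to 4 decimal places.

1.3042, 1.3043

g(1.31) = 0.010027, g(1.46) = 0.268436
t2 = 1.460000 − 0.268436·(1.460000 − 1.310000) / (0.268436 − 0.010027) = 1.460000 − (0.040265)/(0.258409) = 1.304180
g(1.304180) = -0.000246
t3 = 1.304180 − (-0.000246)·(1.304180 − 1.460000) / (-0.000246 − 0.268436) = 1.304180 − (0.000038)/(-0.268683) = 1.304322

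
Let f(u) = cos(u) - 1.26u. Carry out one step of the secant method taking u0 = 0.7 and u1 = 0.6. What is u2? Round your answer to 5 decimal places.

f(0.7) = -0.1171578, f(0.6) = 0.0693356
u2 = 0.6000000 − 0.0693356·(0.6000000 − 0.7000000) / (0.0693356 − (-0.1171578)) = 0.6000000 − (-0.0069336)/(0.1864934) = 0.6371786

0.63718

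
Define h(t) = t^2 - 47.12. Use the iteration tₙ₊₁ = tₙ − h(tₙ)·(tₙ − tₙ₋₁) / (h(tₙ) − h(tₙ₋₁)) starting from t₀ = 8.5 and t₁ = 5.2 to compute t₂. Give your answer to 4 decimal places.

h(8.5) = 25.130000, h(5.2) = -20.080000
t₂ = 5.200000 − (-20.080000)·(5.200000 − 8.500000) / (-20.080000 − 25.130000) = 5.200000 − (66.264000)/(-45.210000) = 6.665693

6.6657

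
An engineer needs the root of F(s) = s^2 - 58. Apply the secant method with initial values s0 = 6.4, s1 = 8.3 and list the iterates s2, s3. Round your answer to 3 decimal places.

7.559, 7.613

F(6.4) = -17.04000, F(8.3) = 10.89000
s2 = 8.30000 − 10.89000·(8.30000 − 6.40000) / (10.89000 − (-17.04000)) = 8.30000 − (20.69100)/(27.93000) = 7.55918
F(7.55918) = -0.85874
s3 = 7.55918 − (-0.85874)·(7.55918 − 8.30000) / (-0.85874 − 10.89000) = 7.55918 − (0.63617)/(-11.74874) = 7.61333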